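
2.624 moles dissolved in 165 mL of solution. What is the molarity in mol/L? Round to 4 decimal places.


Convert volume to liters: V_L = V_mL / 1000.
V_L = 165 / 1000 = 0.165 L
M = n / V_L = 2.624 / 0.165
M = 15.9030303 mol/L, rounded to 4 dp:

15.9030 mol/L


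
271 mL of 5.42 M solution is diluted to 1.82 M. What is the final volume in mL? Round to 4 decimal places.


Dilution: M1*V1 = M2*V2, solve for V2.
V2 = M1*V1 / M2
V2 = 5.42 * 271 / 1.82
V2 = 1468.82 / 1.82
V2 = 807.04395604 mL, rounded to 4 dp:

807.0440 mL


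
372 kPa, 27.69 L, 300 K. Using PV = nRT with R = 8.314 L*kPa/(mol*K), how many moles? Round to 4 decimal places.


PV = nRT, solve for n = PV / (RT).
PV = 372 * 27.69 = 10300.68
RT = 8.314 * 300 = 2494.2
n = 10300.68 / 2494.2
n = 4.12985326 mol, rounded to 4 dp:

4.1299 mol


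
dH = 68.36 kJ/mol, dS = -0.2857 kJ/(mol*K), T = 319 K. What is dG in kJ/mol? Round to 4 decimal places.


Gibbs: dG = dH - T*dS (consistent units, dS already in kJ/(mol*K)).
T*dS = 319 * -0.2857 = -91.1383
dG = 68.36 - (-91.1383)
dG = 159.4983 kJ/mol, rounded to 4 dp:

159.4983 kJ/mol


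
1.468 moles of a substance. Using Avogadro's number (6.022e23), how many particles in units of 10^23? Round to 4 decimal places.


N = n * NA, then divide by 1e23 for the requested units.
N / 1e23 = n * 6.022
N / 1e23 = 1.468 * 6.022
N / 1e23 = 8.840296, rounded to 4 dp:

8.8403


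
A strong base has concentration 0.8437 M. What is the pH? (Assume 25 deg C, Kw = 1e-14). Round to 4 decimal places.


A strong base dissociates completely, so [OH-] equals the given concentration.
pOH = -log10([OH-]) = -log10(0.8437) = 0.073812
pH = 14 - pOH = 14 - 0.073812
pH = 13.926188, rounded to 4 dp:

13.9262


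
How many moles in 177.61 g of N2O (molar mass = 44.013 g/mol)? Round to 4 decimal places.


n = mass / M
n = 177.61 / 44.013
n = 4.03539863 mol, rounded to 4 dp:

4.0354 mol


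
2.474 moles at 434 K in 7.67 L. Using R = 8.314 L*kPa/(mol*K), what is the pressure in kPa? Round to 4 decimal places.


PV = nRT, solve for P = nRT / V.
nRT = 2.474 * 8.314 * 434 = 8926.8748
P = 8926.8748 / 7.67
P = 1163.86894394 kPa, rounded to 4 dp:

1163.8689 kPa


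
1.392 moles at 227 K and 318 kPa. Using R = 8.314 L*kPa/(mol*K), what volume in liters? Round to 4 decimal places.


PV = nRT, solve for V = nRT / P.
nRT = 1.392 * 8.314 * 227 = 2627.091
V = 2627.091 / 318
V = 8.26129245 L, rounded to 4 dp:

8.2613 L


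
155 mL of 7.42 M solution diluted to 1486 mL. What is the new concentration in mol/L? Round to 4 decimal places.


Dilution: M1*V1 = M2*V2, solve for M2.
M2 = M1*V1 / V2
M2 = 7.42 * 155 / 1486
M2 = 1150.1 / 1486
M2 = 0.77395693 mol/L, rounded to 4 dp:

0.7740 mol/L


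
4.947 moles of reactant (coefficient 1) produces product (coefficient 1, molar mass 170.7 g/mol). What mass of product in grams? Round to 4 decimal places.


Use the coefficient ratio to convert reactant moles to product moles, then multiply by the product's molar mass.
moles_P = moles_R * (coeff_P / coeff_R) = 4.947 * (1/1) = 4.947
mass_P = moles_P * M_P = 4.947 * 170.7
mass_P = 844.4529 g, rounded to 4 dp:

844.4529 g


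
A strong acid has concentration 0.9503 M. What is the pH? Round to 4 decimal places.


A strong acid dissociates completely, so [H+] equals the given concentration.
pH = -log10([H+]) = -log10(0.9503)
pH = 0.02213927, rounded to 4 dp:

0.0221


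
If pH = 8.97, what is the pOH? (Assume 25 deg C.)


At 25 deg C, pH + pOH = 14.
pOH = 14 - pH = 14 - 8.97
pOH = 5.03:

5.03


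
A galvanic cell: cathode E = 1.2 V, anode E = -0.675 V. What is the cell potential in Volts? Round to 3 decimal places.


Standard cell potential: E_cell = E_cathode - E_anode.
E_cell = 1.2 - (-0.675)
E_cell = 1.875 V, rounded to 3 dp:

1.875 V


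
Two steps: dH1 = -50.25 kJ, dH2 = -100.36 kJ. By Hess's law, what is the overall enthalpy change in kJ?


Hess's law: enthalpy is a state function, so add the step enthalpies.
dH_total = dH1 + dH2 = -50.25 + (-100.36)
dH_total = -150.61 kJ:

-150.61 kJ


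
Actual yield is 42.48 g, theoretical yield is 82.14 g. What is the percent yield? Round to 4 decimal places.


% yield = 100 * actual / theoretical
% yield = 100 * 42.48 / 82.14
% yield = 51.71658145 %, rounded to 4 dp:

51.7166 %


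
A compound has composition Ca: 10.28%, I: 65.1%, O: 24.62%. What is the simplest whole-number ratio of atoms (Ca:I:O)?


Assume 100 g of compound, divide each mass% by atomic mass to get moles, then normalize by the smallest to get a raw atom ratio.
Moles per 100 g: Ca: 10.28/40.078 = 0.2565, I: 65.1/126.904 = 0.513, O: 24.62/15.999 = 1.5388
Raw ratio (divide by min = 0.2565): Ca: 1.0, I: 2.0, O: 5.999
Multiply by 1 to clear fractions: Ca: 1.0 ~= 1, I: 2.0 ~= 2, O: 5.999 ~= 6
Reduce by GCD to get the simplest whole-number ratio:

1:2:6


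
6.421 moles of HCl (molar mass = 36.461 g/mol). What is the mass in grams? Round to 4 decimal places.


mass = n * M
mass = 6.421 * 36.461
mass = 234.116081 g, rounded to 4 dp:

234.1161 g


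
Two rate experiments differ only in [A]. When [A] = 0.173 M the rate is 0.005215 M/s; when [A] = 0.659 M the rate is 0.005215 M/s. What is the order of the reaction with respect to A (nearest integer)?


Rate is proportional to [A]^n, so rate2/rate1 = ([A]2/[A]1)^n. Take logs to solve for n.
rate2/rate1 = 0.005215 / 0.005215 = 1.0
[A]2/[A]1 = 0.659 / 0.173 = 3.8092
n = ln(1.0) / ln(3.8092) = 0.0
Nearest integer order:

0


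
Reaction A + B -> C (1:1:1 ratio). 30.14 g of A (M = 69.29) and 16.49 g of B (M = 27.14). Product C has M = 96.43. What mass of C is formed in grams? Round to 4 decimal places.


Find moles of each reactant; the smaller value is the limiting reagent in a 1:1:1 reaction, so moles_C equals moles of the limiter.
n_A = mass_A / M_A = 30.14 / 69.29 = 0.434983 mol
n_B = mass_B / M_B = 16.49 / 27.14 = 0.60759 mol
Limiting reagent: A (smaller), n_limiting = 0.434983 mol
mass_C = n_limiting * M_C = 0.434983 * 96.43
mass_C = 41.94541069 g, rounded to 4 dp:

41.9454 g


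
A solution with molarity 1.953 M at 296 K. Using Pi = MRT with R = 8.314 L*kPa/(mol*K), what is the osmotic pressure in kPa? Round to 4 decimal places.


Osmotic pressure (van't Hoff): Pi = M*R*T.
RT = 8.314 * 296 = 2460.944
Pi = 1.953 * 2460.944
Pi = 4806.223632 kPa, rounded to 4 dp:

4806.2236 kPa


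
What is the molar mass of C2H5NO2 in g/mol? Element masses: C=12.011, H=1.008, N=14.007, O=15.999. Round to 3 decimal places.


M = sum(count * atomic_mass) over atoms.
M = 2*12.011 + 5*1.008 + 1*14.007 + 2*15.999
M = 24.022 + 5.04 + 14.007 + 31.998
M = 75.067 g/mol, rounded to 3 dp:

75.067 g/mol


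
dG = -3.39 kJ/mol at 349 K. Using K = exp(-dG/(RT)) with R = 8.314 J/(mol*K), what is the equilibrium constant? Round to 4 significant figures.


dG is in kJ/mol; multiply by 1000 to match R in J/(mol*K).
RT = 8.314 * 349 = 2901.586 J/mol
exponent = -dG*1000 / (RT) = -(-3.39*1000) / 2901.586 = 1.16832656
K = exp(1.16832656)
K = 3.2166053, rounded to 4 significant figures:

3.217


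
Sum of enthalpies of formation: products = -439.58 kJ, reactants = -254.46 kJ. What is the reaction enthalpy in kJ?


dH_rxn = sum(dH_f products) - sum(dH_f reactants)
dH_rxn = -439.58 - (-254.46)
dH_rxn = -185.12 kJ:

-185.12 kJ


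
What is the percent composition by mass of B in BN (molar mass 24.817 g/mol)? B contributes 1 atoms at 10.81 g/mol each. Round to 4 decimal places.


pct = 100 * (n_elem * M_elem) / M_total
mass_contribution = 1 * 10.81 = 10.81 g/mol
pct = 100 * 10.81 / 24.817
pct = 43.55885079 %, rounded to 4 dp:

43.5589 %


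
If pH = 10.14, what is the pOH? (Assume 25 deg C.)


At 25 deg C, pH + pOH = 14.
pOH = 14 - pH = 14 - 10.14
pOH = 3.86:

3.86


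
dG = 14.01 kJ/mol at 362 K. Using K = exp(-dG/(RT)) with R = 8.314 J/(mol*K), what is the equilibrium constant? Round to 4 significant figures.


dG is in kJ/mol; multiply by 1000 to match R in J/(mol*K).
RT = 8.314 * 362 = 3009.668 J/mol
exponent = -dG*1000 / (RT) = -(14.01*1000) / 3009.668 = -4.65499849
K = exp(-4.65499849)
K = 0.0095139276, rounded to 4 significant figures:

0.009514


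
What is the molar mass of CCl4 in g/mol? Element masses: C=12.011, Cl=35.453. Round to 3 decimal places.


M = sum(count * atomic_mass) over atoms.
M = 1*12.011 + 4*35.453
M = 12.011 + 141.812
M = 153.823 g/mol, rounded to 3 dp:

153.823 g/mol


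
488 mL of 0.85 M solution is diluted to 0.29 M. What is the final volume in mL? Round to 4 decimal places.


Dilution: M1*V1 = M2*V2, solve for V2.
V2 = M1*V1 / M2
V2 = 0.85 * 488 / 0.29
V2 = 414.8 / 0.29
V2 = 1430.34482759 mL, rounded to 4 dp:

1430.3448 mL


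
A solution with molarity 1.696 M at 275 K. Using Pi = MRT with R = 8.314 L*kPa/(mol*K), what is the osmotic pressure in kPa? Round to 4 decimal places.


Osmotic pressure (van't Hoff): Pi = M*R*T.
RT = 8.314 * 275 = 2286.35
Pi = 1.696 * 2286.35
Pi = 3877.6496 kPa, rounded to 4 dp:

3877.6496 kPa


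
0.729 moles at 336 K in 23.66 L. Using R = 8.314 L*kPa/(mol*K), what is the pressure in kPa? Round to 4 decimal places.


PV = nRT, solve for P = nRT / V.
nRT = 0.729 * 8.314 * 336 = 2036.4644
P = 2036.4644 / 23.66
P = 86.07203719 kPa, rounded to 4 dp:

86.0720 kPa


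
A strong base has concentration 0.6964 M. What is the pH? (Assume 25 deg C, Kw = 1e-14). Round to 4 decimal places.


A strong base dissociates completely, so [OH-] equals the given concentration.
pOH = -log10([OH-]) = -log10(0.6964) = 0.157141
pH = 14 - pOH = 14 - 0.157141
pH = 13.842859, rounded to 4 dp:

13.8429


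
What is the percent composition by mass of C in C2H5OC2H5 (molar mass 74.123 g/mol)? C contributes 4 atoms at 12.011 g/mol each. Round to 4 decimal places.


pct = 100 * (n_elem * M_elem) / M_total
mass_contribution = 4 * 12.011 = 48.044 g/mol
pct = 100 * 48.044 / 74.123
pct = 64.81658864 %, rounded to 4 dp:

64.8166 %


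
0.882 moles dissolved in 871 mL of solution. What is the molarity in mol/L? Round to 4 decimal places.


Convert volume to liters: V_L = V_mL / 1000.
V_L = 871 / 1000 = 0.871 L
M = n / V_L = 0.882 / 0.871
M = 1.01262916 mol/L, rounded to 4 dp:

1.0126 mol/L


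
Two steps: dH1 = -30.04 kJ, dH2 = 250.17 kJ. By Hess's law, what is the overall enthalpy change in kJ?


Hess's law: enthalpy is a state function, so add the step enthalpies.
dH_total = dH1 + dH2 = -30.04 + (250.17)
dH_total = 220.13 kJ:

220.13 kJ


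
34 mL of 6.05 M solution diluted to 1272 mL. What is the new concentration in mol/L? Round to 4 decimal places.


Dilution: M1*V1 = M2*V2, solve for M2.
M2 = M1*V1 / V2
M2 = 6.05 * 34 / 1272
M2 = 205.7 / 1272
M2 = 0.16171384 mol/L, rounded to 4 dp:

0.1617 mol/L


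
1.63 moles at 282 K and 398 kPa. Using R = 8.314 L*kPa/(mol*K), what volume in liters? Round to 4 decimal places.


PV = nRT, solve for V = nRT / P.
nRT = 1.63 * 8.314 * 282 = 3821.6132
V = 3821.6132 / 398
V = 9.60204322 L, rounded to 4 dp:

9.6020 L


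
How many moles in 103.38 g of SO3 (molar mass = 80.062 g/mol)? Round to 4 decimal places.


n = mass / M
n = 103.38 / 80.062
n = 1.29124928 mol, rounded to 4 dp:

1.2912 mol


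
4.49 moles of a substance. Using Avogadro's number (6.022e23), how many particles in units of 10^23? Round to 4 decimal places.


N = n * NA, then divide by 1e23 for the requested units.
N / 1e23 = n * 6.022
N / 1e23 = 4.49 * 6.022
N / 1e23 = 27.03878, rounded to 4 dp:

27.0388


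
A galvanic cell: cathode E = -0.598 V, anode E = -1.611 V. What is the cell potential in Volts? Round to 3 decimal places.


Standard cell potential: E_cell = E_cathode - E_anode.
E_cell = -0.598 - (-1.611)
E_cell = 1.013 V, rounded to 3 dp:

1.013 V


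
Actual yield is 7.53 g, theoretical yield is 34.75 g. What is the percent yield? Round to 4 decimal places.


% yield = 100 * actual / theoretical
% yield = 100 * 7.53 / 34.75
% yield = 21.66906475 %, rounded to 4 dp:

21.6691 %


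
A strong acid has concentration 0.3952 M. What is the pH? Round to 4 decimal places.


A strong acid dissociates completely, so [H+] equals the given concentration.
pH = -log10([H+]) = -log10(0.3952)
pH = 0.40318306, rounded to 4 dp:

0.4032


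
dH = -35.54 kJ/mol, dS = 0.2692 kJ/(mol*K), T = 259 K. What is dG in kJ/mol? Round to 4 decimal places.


Gibbs: dG = dH - T*dS (consistent units, dS already in kJ/(mol*K)).
T*dS = 259 * 0.2692 = 69.7228
dG = -35.54 - (69.7228)
dG = -105.2628 kJ/mol, rounded to 4 dp:

-105.2628 kJ/mol


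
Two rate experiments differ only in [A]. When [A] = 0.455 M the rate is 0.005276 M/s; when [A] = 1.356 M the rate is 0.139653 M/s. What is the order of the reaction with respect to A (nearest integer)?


Rate is proportional to [A]^n, so rate2/rate1 = ([A]2/[A]1)^n. Take logs to solve for n.
rate2/rate1 = 0.139653 / 0.005276 = 26.4695
[A]2/[A]1 = 1.356 / 0.455 = 2.9802
n = ln(26.4695) / ln(2.9802) = 3.0
Nearest integer order:

3


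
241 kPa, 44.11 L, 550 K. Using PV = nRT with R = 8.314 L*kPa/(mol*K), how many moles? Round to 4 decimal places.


PV = nRT, solve for n = PV / (RT).
PV = 241 * 44.11 = 10630.51
RT = 8.314 * 550 = 4572.7
n = 10630.51 / 4572.7
n = 2.32477748 mol, rounded to 4 dp:

2.3248 mol


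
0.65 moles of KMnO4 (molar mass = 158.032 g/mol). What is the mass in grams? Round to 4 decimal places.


mass = n * M
mass = 0.65 * 158.032
mass = 102.7208 g, rounded to 4 dp:

102.7208 g


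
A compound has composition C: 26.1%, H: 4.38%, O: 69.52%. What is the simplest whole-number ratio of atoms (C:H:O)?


Assume 100 g of compound, divide each mass% by atomic mass to get moles, then normalize by the smallest to get a raw atom ratio.
Moles per 100 g: C: 26.1/12.011 = 2.173, H: 4.38/1.008 = 4.3452, O: 69.52/15.999 = 4.3453
Raw ratio (divide by min = 2.173): C: 1.0, H: 2.0, O: 2.0
Multiply by 1 to clear fractions: C: 1.0 ~= 1, H: 2.0 ~= 2, O: 2.0 ~= 2
Reduce by GCD to get the simplest whole-number ratio:

1:2:2


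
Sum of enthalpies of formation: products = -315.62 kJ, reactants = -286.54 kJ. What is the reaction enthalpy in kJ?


dH_rxn = sum(dH_f products) - sum(dH_f reactants)
dH_rxn = -315.62 - (-286.54)
dH_rxn = -29.08 kJ:

-29.08 kJ


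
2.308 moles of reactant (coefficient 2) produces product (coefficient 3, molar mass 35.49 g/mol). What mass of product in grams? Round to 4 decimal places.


Use the coefficient ratio to convert reactant moles to product moles, then multiply by the product's molar mass.
moles_P = moles_R * (coeff_P / coeff_R) = 2.308 * (3/2) = 3.462
mass_P = moles_P * M_P = 3.462 * 35.49
mass_P = 122.86638 g, rounded to 4 dp:

122.8664 g


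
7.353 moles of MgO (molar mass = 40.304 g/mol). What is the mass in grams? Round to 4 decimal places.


mass = n * M
mass = 7.353 * 40.304
mass = 296.355312 g, rounded to 4 dp:

296.3553 g


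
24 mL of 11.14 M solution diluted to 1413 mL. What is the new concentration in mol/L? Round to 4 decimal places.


Dilution: M1*V1 = M2*V2, solve for M2.
M2 = M1*V1 / V2
M2 = 11.14 * 24 / 1413
M2 = 267.36 / 1413
M2 = 0.18921444 mol/L, rounded to 4 dp:

0.1892 mol/L


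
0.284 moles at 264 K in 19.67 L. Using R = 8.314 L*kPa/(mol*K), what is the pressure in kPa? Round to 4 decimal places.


PV = nRT, solve for P = nRT / V.
nRT = 0.284 * 8.314 * 264 = 623.3505
P = 623.3505 / 19.67
P = 31.69041688 kPa, rounded to 4 dp:

31.6904 kPa


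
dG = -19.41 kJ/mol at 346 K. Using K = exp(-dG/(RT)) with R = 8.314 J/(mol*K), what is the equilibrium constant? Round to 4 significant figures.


dG is in kJ/mol; multiply by 1000 to match R in J/(mol*K).
RT = 8.314 * 346 = 2876.644 J/mol
exponent = -dG*1000 / (RT) = -(-19.41*1000) / 2876.644 = 6.74744598
K = exp(6.74744598)
K = 851.88026, rounded to 4 significant figures:

851.9


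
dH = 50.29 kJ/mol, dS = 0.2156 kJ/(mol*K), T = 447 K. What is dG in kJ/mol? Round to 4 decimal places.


Gibbs: dG = dH - T*dS (consistent units, dS already in kJ/(mol*K)).
T*dS = 447 * 0.2156 = 96.3732
dG = 50.29 - (96.3732)
dG = -46.0832 kJ/mol, rounded to 4 dp:

-46.0832 kJ/mol


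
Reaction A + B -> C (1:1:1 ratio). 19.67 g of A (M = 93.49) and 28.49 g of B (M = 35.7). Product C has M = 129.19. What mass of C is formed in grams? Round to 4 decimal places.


Find moles of each reactant; the smaller value is the limiting reagent in a 1:1:1 reaction, so moles_C equals moles of the limiter.
n_A = mass_A / M_A = 19.67 / 93.49 = 0.210397 mol
n_B = mass_B / M_B = 28.49 / 35.7 = 0.798039 mol
Limiting reagent: A (smaller), n_limiting = 0.210397 mol
mass_C = n_limiting * M_C = 0.210397 * 129.19
mass_C = 27.18118843 g, rounded to 4 dp:

27.1812 g


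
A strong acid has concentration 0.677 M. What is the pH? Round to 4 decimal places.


A strong acid dissociates completely, so [H+] equals the given concentration.
pH = -log10([H+]) = -log10(0.677)
pH = 0.16941133, rounded to 4 dp:

0.1694


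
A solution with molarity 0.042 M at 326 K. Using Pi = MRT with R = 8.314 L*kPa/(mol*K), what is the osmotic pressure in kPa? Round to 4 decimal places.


Osmotic pressure (van't Hoff): Pi = M*R*T.
RT = 8.314 * 326 = 2710.364
Pi = 0.042 * 2710.364
Pi = 113.835288 kPa, rounded to 4 dp:

113.8353 kPa


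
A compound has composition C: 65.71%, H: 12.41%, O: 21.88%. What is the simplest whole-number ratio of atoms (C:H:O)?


Assume 100 g of compound, divide each mass% by atomic mass to get moles, then normalize by the smallest to get a raw atom ratio.
Moles per 100 g: C: 65.71/12.011 = 5.4708, H: 12.41/1.008 = 12.3115, O: 21.88/15.999 = 1.3676
Raw ratio (divide by min = 1.3676): C: 4.0, H: 9.002, O: 1.0
Multiply by 1 to clear fractions: C: 4.0 ~= 4, H: 9.002 ~= 9, O: 1.0 ~= 1
Reduce by GCD to get the simplest whole-number ratio:

4:9:1


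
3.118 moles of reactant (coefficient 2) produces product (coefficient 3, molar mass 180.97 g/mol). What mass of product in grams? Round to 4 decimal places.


Use the coefficient ratio to convert reactant moles to product moles, then multiply by the product's molar mass.
moles_P = moles_R * (coeff_P / coeff_R) = 3.118 * (3/2) = 4.677
mass_P = moles_P * M_P = 4.677 * 180.97
mass_P = 846.39669 g, rounded to 4 dp:

846.3967 g


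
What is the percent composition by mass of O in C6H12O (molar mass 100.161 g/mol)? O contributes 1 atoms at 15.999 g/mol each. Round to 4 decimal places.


pct = 100 * (n_elem * M_elem) / M_total
mass_contribution = 1 * 15.999 = 15.999 g/mol
pct = 100 * 15.999 / 100.161
pct = 15.97328301 %, rounded to 4 dp:

15.9733 %


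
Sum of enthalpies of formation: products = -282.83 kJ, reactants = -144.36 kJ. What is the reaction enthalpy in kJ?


dH_rxn = sum(dH_f products) - sum(dH_f reactants)
dH_rxn = -282.83 - (-144.36)
dH_rxn = -138.47 kJ:

-138.47 kJ


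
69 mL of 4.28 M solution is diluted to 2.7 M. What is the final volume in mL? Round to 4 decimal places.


Dilution: M1*V1 = M2*V2, solve for V2.
V2 = M1*V1 / M2
V2 = 4.28 * 69 / 2.7
V2 = 295.32 / 2.7
V2 = 109.37777778 mL, rounded to 4 dp:

109.3778 mL


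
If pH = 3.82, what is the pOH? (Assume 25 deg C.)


At 25 deg C, pH + pOH = 14.
pOH = 14 - pH = 14 - 3.82
pOH = 10.18:

10.18


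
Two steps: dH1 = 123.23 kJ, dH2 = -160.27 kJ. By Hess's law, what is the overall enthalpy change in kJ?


Hess's law: enthalpy is a state function, so add the step enthalpies.
dH_total = dH1 + dH2 = 123.23 + (-160.27)
dH_total = -37.04 kJ:

-37.04 kJ


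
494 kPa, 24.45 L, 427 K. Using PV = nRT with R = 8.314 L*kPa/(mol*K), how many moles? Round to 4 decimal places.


PV = nRT, solve for n = PV / (RT).
PV = 494 * 24.45 = 12078.3
RT = 8.314 * 427 = 3550.078
n = 12078.3 / 3550.078
n = 3.40226327 mol, rounded to 4 dp:

3.4023 mol


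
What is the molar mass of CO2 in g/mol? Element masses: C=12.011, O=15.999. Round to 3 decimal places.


M = sum(count * atomic_mass) over atoms.
M = 1*12.011 + 2*15.999
M = 12.011 + 31.998
M = 44.009 g/mol, rounded to 3 dp:

44.009 g/mol


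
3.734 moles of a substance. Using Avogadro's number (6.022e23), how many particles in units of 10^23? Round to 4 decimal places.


N = n * NA, then divide by 1e23 for the requested units.
N / 1e23 = n * 6.022
N / 1e23 = 3.734 * 6.022
N / 1e23 = 22.486148, rounded to 4 dp:

22.4861


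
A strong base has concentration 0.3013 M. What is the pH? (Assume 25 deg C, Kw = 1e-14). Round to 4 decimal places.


A strong base dissociates completely, so [OH-] equals the given concentration.
pOH = -log10([OH-]) = -log10(0.3013) = 0.521001
pH = 14 - pOH = 14 - 0.521001
pH = 13.478999, rounded to 4 dp:

13.4790


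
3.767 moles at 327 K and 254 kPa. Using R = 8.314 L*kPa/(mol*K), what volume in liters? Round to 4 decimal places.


PV = nRT, solve for V = nRT / P.
nRT = 3.767 * 8.314 * 327 = 10241.26
V = 10241.26 / 254
V = 40.31992126 L, rounded to 4 dp:

40.3199 L


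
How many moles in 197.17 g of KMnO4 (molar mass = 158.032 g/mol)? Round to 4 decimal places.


n = mass / M
n = 197.17 / 158.032
n = 1.2476587 mol, rounded to 4 dp:

1.2477 mol


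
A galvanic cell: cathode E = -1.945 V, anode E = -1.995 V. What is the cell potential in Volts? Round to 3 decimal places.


Standard cell potential: E_cell = E_cathode - E_anode.
E_cell = -1.945 - (-1.995)
E_cell = 0.05 V, rounded to 3 dp:

0.050 V


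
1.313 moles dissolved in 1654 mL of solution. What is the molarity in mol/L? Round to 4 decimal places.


Convert volume to liters: V_L = V_mL / 1000.
V_L = 1654 / 1000 = 1.654 L
M = n / V_L = 1.313 / 1.654
M = 0.79383313 mol/L, rounded to 4 dp:

0.7938 mol/L


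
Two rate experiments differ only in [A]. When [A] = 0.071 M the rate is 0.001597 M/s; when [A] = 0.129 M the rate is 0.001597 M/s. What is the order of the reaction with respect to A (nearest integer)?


Rate is proportional to [A]^n, so rate2/rate1 = ([A]2/[A]1)^n. Take logs to solve for n.
rate2/rate1 = 0.001597 / 0.001597 = 1.0
[A]2/[A]1 = 0.129 / 0.071 = 1.8169
n = ln(1.0) / ln(1.8169) = 0.0
Nearest integer order:

0


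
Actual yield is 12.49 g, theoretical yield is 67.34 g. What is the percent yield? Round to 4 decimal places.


% yield = 100 * actual / theoretical
% yield = 100 * 12.49 / 67.34
% yield = 18.54766855 %, rounded to 4 dp:

18.5477 %


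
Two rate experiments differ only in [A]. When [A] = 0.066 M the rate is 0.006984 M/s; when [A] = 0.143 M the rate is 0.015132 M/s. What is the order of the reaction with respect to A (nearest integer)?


Rate is proportional to [A]^n, so rate2/rate1 = ([A]2/[A]1)^n. Take logs to solve for n.
rate2/rate1 = 0.015132 / 0.006984 = 2.1667
[A]2/[A]1 = 0.143 / 0.066 = 2.1667
n = ln(2.1667) / ln(2.1667) = 1.0
Nearest integer order:

1


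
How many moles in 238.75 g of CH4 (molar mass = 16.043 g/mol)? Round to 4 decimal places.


n = mass / M
n = 238.75 / 16.043
n = 14.88187995 mol, rounded to 4 dp:

14.8819 mol


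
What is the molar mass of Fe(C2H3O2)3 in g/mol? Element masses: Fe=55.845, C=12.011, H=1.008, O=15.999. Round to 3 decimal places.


M = sum(count * atomic_mass) over atoms.
M = 1*55.845 + 6*12.011 + 9*1.008 + 6*15.999
M = 55.845 + 72.066 + 9.072 + 95.994
M = 232.977 g/mol, rounded to 3 dp:

232.977 g/mol


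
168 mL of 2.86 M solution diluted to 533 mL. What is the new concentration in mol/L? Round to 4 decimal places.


Dilution: M1*V1 = M2*V2, solve for M2.
M2 = M1*V1 / V2
M2 = 2.86 * 168 / 533
M2 = 480.48 / 533
M2 = 0.90146341 mol/L, rounded to 4 dp:

0.9015 mol/L


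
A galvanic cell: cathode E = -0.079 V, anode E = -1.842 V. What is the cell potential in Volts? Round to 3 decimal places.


Standard cell potential: E_cell = E_cathode - E_anode.
E_cell = -0.079 - (-1.842)
E_cell = 1.763 V, rounded to 3 dp:

1.763 V


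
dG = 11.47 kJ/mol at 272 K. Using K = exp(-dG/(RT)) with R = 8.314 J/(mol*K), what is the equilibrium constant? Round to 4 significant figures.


dG is in kJ/mol; multiply by 1000 to match R in J/(mol*K).
RT = 8.314 * 272 = 2261.408 J/mol
exponent = -dG*1000 / (RT) = -(11.47*1000) / 2261.408 = -5.0720613
K = exp(-5.0720613)
K = 0.0062694835, rounded to 4 significant figures:

0.006269


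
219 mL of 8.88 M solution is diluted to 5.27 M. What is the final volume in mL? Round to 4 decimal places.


Dilution: M1*V1 = M2*V2, solve for V2.
V2 = M1*V1 / M2
V2 = 8.88 * 219 / 5.27
V2 = 1944.72 / 5.27
V2 = 369.0170778 mL, rounded to 4 dp:

369.0171 mL


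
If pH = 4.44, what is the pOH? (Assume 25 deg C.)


At 25 deg C, pH + pOH = 14.
pOH = 14 - pH = 14 - 4.44
pOH = 9.56:

9.56


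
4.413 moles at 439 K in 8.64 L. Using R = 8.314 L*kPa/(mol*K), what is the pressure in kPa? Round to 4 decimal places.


PV = nRT, solve for P = nRT / V.
nRT = 4.413 * 8.314 * 439 = 16106.7704
P = 16106.7704 / 8.64
P = 1864.20953704 kPa, rounded to 4 dp:

1864.2095 kPa


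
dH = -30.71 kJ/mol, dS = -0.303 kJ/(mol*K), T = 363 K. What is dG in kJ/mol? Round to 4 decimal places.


Gibbs: dG = dH - T*dS (consistent units, dS already in kJ/(mol*K)).
T*dS = 363 * -0.303 = -109.989
dG = -30.71 - (-109.989)
dG = 79.279 kJ/mol, rounded to 4 dp:

79.2790 kJ/mol


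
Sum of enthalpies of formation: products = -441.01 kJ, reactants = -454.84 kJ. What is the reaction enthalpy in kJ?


dH_rxn = sum(dH_f products) - sum(dH_f reactants)
dH_rxn = -441.01 - (-454.84)
dH_rxn = 13.83 kJ:

13.83 kJ


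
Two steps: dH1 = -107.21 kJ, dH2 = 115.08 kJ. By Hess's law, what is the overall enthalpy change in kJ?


Hess's law: enthalpy is a state function, so add the step enthalpies.
dH_total = dH1 + dH2 = -107.21 + (115.08)
dH_total = 7.87 kJ:

7.87 kJ


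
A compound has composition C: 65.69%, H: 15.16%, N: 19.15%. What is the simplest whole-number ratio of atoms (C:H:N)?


Assume 100 g of compound, divide each mass% by atomic mass to get moles, then normalize by the smallest to get a raw atom ratio.
Moles per 100 g: C: 65.69/12.011 = 5.4692, H: 15.16/1.008 = 15.0397, N: 19.15/14.007 = 1.3672
Raw ratio (divide by min = 1.3672): C: 4.0, H: 11.001, N: 1.0
Multiply by 1 to clear fractions: C: 4.0 ~= 4, H: 11.001 ~= 11, N: 1.0 ~= 1
Reduce by GCD to get the simplest whole-number ratio:

4:11:1


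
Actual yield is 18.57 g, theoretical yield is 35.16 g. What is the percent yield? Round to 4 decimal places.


% yield = 100 * actual / theoretical
% yield = 100 * 18.57 / 35.16
% yield = 52.81569966 %, rounded to 4 dp:

52.8157 %


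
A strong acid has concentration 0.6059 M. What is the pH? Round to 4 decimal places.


A strong acid dissociates completely, so [H+] equals the given concentration.
pH = -log10([H+]) = -log10(0.6059)
pH = 0.21759905, rounded to 4 dp:

0.2176


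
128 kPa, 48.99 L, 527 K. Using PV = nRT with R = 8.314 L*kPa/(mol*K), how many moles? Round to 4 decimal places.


PV = nRT, solve for n = PV / (RT).
PV = 128 * 48.99 = 6270.72
RT = 8.314 * 527 = 4381.478
n = 6270.72 / 4381.478
n = 1.43118829 mol, rounded to 4 dp:

1.4312 mol


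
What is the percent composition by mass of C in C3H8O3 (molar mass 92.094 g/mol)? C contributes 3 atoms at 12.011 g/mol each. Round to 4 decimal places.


pct = 100 * (n_elem * M_elem) / M_total
mass_contribution = 3 * 12.011 = 36.033 g/mol
pct = 100 * 36.033 / 92.094
pct = 39.12632745 %, rounded to 4 dp:

39.1263 %


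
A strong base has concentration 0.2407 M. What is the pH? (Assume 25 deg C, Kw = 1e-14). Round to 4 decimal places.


A strong base dissociates completely, so [OH-] equals the given concentration.
pOH = -log10([OH-]) = -log10(0.2407) = 0.618524
pH = 14 - pOH = 14 - 0.618524
pH = 13.381476, rounded to 4 dp:

13.3815


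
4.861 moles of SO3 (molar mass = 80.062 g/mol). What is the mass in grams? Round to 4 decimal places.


mass = n * M
mass = 4.861 * 80.062
mass = 389.181382 g, rounded to 4 dp:

389.1814 g


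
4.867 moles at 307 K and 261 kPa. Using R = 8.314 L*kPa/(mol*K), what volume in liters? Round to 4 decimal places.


PV = nRT, solve for V = nRT / P.
nRT = 4.867 * 8.314 * 307 = 12422.5211
V = 12422.5211 / 261
V = 47.59586628 L, rounded to 4 dp:

47.5959 L


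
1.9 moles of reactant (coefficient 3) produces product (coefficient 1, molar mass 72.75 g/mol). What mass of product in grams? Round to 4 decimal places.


Use the coefficient ratio to convert reactant moles to product moles, then multiply by the product's molar mass.
moles_P = moles_R * (coeff_P / coeff_R) = 1.9 * (1/3) = 0.633333
mass_P = moles_P * M_P = 0.633333 * 72.75
mass_P = 46.07497575 g, rounded to 4 dp:

46.0750 g


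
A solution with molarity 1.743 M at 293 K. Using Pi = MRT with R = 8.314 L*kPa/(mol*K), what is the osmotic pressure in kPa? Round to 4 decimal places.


Osmotic pressure (van't Hoff): Pi = M*R*T.
RT = 8.314 * 293 = 2436.002
Pi = 1.743 * 2436.002
Pi = 4245.951486 kPa, rounded to 4 dp:

4245.9515 kPa


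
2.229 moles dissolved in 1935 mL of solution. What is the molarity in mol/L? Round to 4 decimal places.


Convert volume to liters: V_L = V_mL / 1000.
V_L = 1935 / 1000 = 1.935 L
M = n / V_L = 2.229 / 1.935
M = 1.15193798 mol/L, rounded to 4 dp:

1.1519 mol/L


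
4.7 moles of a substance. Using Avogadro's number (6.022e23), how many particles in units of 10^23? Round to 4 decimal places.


N = n * NA, then divide by 1e23 for the requested units.
N / 1e23 = n * 6.022
N / 1e23 = 4.7 * 6.022
N / 1e23 = 28.3034, rounded to 4 dp:

28.3034


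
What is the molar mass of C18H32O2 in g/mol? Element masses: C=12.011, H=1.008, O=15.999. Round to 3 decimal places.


M = sum(count * atomic_mass) over atoms.
M = 18*12.011 + 32*1.008 + 2*15.999
M = 216.198 + 32.256 + 31.998
M = 280.452 g/mol, rounded to 3 dp:

280.452 g/mol


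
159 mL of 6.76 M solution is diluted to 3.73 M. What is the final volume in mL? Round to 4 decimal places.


Dilution: M1*V1 = M2*V2, solve for V2.
V2 = M1*V1 / M2
V2 = 6.76 * 159 / 3.73
V2 = 1074.84 / 3.73
V2 = 288.16085791 mL, rounded to 4 dp:

288.1609 mL


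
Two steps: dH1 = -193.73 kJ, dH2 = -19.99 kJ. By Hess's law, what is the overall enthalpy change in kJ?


Hess's law: enthalpy is a state function, so add the step enthalpies.
dH_total = dH1 + dH2 = -193.73 + (-19.99)
dH_total = -213.72 kJ:

-213.72 kJ


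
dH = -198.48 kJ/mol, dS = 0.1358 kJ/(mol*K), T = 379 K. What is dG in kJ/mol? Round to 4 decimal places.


Gibbs: dG = dH - T*dS (consistent units, dS already in kJ/(mol*K)).
T*dS = 379 * 0.1358 = 51.4682
dG = -198.48 - (51.4682)
dG = -249.9482 kJ/mol, rounded to 4 dp:

-249.9482 kJ/mol


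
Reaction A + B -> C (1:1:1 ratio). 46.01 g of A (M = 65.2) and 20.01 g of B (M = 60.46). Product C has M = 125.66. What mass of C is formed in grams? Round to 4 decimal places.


Find moles of each reactant; the smaller value is the limiting reagent in a 1:1:1 reaction, so moles_C equals moles of the limiter.
n_A = mass_A / M_A = 46.01 / 65.2 = 0.705675 mol
n_B = mass_B / M_B = 20.01 / 60.46 = 0.330963 mol
Limiting reagent: B (smaller), n_limiting = 0.330963 mol
mass_C = n_limiting * M_C = 0.330963 * 125.66
mass_C = 41.58881058 g, rounded to 4 dp:

41.5888 g


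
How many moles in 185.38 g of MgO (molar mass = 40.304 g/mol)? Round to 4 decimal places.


n = mass / M
n = 185.38 / 40.304
n = 4.59954347 mol, rounded to 4 dp:

4.5995 mol


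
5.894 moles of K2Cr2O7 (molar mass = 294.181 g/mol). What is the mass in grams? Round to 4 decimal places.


mass = n * M
mass = 5.894 * 294.181
mass = 1733.902814 g, rounded to 4 dp:

1733.9028 g


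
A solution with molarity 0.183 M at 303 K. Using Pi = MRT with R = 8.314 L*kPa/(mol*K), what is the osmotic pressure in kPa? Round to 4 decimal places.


Osmotic pressure (van't Hoff): Pi = M*R*T.
RT = 8.314 * 303 = 2519.142
Pi = 0.183 * 2519.142
Pi = 461.002986 kPa, rounded to 4 dp:

461.0030 kPa


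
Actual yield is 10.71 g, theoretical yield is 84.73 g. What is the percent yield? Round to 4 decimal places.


% yield = 100 * actual / theoretical
% yield = 100 * 10.71 / 84.73
% yield = 12.64015107 %, rounded to 4 dp:

12.6402 %


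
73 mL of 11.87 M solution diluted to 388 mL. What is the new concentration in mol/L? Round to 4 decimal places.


Dilution: M1*V1 = M2*V2, solve for M2.
M2 = M1*V1 / V2
M2 = 11.87 * 73 / 388
M2 = 866.51 / 388
M2 = 2.2332732 mol/L, rounded to 4 dp:

2.2333 mol/L


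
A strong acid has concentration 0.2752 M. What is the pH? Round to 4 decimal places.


A strong acid dissociates completely, so [H+] equals the given concentration.
pH = -log10([H+]) = -log10(0.2752)
pH = 0.56035157, rounded to 4 dp:

0.5604


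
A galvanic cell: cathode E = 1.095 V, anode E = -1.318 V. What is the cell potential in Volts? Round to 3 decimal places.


Standard cell potential: E_cell = E_cathode - E_anode.
E_cell = 1.095 - (-1.318)
E_cell = 2.413 V, rounded to 3 dp:

2.413 V


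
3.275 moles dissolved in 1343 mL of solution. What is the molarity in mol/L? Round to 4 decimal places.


Convert volume to liters: V_L = V_mL / 1000.
V_L = 1343 / 1000 = 1.343 L
M = n / V_L = 3.275 / 1.343
M = 2.43857036 mol/L, rounded to 4 dp:

2.4386 mol/L


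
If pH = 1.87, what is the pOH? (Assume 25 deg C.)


At 25 deg C, pH + pOH = 14.
pOH = 14 - pH = 14 - 1.87
pOH = 12.13:

12.13


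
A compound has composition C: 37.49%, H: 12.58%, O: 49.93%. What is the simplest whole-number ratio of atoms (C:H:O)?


Assume 100 g of compound, divide each mass% by atomic mass to get moles, then normalize by the smallest to get a raw atom ratio.
Moles per 100 g: C: 37.49/12.011 = 3.1213, H: 12.58/1.008 = 12.4802, O: 49.93/15.999 = 3.1208
Raw ratio (divide by min = 3.1208): C: 1.0, H: 3.999, O: 1.0
Multiply by 1 to clear fractions: C: 1.0 ~= 1, H: 3.999 ~= 4, O: 1.0 ~= 1
Reduce by GCD to get the simplest whole-number ratio:

1:4:1


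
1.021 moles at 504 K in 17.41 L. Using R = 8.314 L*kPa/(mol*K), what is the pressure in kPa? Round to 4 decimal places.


PV = nRT, solve for P = nRT / V.
nRT = 1.021 * 8.314 * 504 = 4278.2514
P = 4278.2514 / 17.41
P = 245.73529006 kPa, rounded to 4 dp:

245.7353 kPa


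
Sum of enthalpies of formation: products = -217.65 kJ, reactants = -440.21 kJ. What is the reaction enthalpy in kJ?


dH_rxn = sum(dH_f products) - sum(dH_f reactants)
dH_rxn = -217.65 - (-440.21)
dH_rxn = 222.56 kJ:

222.56 kJ


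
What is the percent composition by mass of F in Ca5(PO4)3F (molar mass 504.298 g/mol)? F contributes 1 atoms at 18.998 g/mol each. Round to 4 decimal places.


pct = 100 * (n_elem * M_elem) / M_total
mass_contribution = 1 * 18.998 = 18.998 g/mol
pct = 100 * 18.998 / 504.298
pct = 3.767217 %, rounded to 4 dp:

3.7672 %


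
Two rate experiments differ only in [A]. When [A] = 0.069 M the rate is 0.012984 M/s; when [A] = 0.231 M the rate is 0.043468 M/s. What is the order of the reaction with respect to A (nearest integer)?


Rate is proportional to [A]^n, so rate2/rate1 = ([A]2/[A]1)^n. Take logs to solve for n.
rate2/rate1 = 0.043468 / 0.012984 = 3.3478
[A]2/[A]1 = 0.231 / 0.069 = 3.3478
n = ln(3.3478) / ln(3.3478) = 1.0
Nearest integer order:

1


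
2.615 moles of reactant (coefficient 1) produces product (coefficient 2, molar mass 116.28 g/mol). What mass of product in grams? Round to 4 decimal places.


Use the coefficient ratio to convert reactant moles to product moles, then multiply by the product's molar mass.
moles_P = moles_R * (coeff_P / coeff_R) = 2.615 * (2/1) = 5.23
mass_P = moles_P * M_P = 5.23 * 116.28
mass_P = 608.1444 g, rounded to 4 dp:

608.1444 g


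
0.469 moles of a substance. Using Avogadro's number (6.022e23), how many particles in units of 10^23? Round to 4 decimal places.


N = n * NA, then divide by 1e23 for the requested units.
N / 1e23 = n * 6.022
N / 1e23 = 0.469 * 6.022
N / 1e23 = 2.824318, rounded to 4 dp:

2.8243


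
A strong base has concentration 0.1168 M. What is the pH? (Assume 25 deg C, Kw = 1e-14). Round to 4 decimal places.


A strong base dissociates completely, so [OH-] equals the given concentration.
pOH = -log10([OH-]) = -log10(0.1168) = 0.932557
pH = 14 - pOH = 14 - 0.932557
pH = 13.067443, rounded to 4 dp:

13.0674


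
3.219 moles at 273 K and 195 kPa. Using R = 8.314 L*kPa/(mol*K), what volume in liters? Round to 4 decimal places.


PV = nRT, solve for V = nRT / P.
nRT = 3.219 * 8.314 * 273 = 7306.2351
V = 7306.2351 / 195
V = 37.46787231 L, rounded to 4 dp:

37.4679 L


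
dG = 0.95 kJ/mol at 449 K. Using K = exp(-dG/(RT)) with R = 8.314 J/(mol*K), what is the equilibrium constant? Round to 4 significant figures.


dG is in kJ/mol; multiply by 1000 to match R in J/(mol*K).
RT = 8.314 * 449 = 3732.986 J/mol
exponent = -dG*1000 / (RT) = -(0.95*1000) / 3732.986 = -0.25448796
K = exp(-0.25448796)
K = 0.77531339, rounded to 4 significant figures:

0.7753


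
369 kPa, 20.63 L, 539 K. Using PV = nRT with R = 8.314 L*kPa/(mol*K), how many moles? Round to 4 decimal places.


PV = nRT, solve for n = PV / (RT).
PV = 369 * 20.63 = 7612.47
RT = 8.314 * 539 = 4481.246
n = 7612.47 / 4481.246
n = 1.69873959 mol, rounded to 4 dp:

1.6987 mol


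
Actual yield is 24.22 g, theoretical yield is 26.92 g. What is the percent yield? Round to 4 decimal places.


% yield = 100 * actual / theoretical
% yield = 100 * 24.22 / 26.92
% yield = 89.97028232 %, rounded to 4 dp:

89.9703 %


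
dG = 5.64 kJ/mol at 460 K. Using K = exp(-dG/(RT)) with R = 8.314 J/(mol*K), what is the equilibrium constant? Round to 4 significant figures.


dG is in kJ/mol; multiply by 1000 to match R in J/(mol*K).
RT = 8.314 * 460 = 3824.44 J/mol
exponent = -dG*1000 / (RT) = -(5.64*1000) / 3824.44 = -1.47472571
K = exp(-1.47472571)
K = 0.22884149, rounded to 4 significant figures:

0.2288


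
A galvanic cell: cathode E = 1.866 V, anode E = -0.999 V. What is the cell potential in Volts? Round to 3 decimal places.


Standard cell potential: E_cell = E_cathode - E_anode.
E_cell = 1.866 - (-0.999)
E_cell = 2.865 V, rounded to 3 dp:

2.865 V


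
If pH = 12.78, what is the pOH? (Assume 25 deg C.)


At 25 deg C, pH + pOH = 14.
pOH = 14 - pH = 14 - 12.78
pOH = 1.22:

1.22


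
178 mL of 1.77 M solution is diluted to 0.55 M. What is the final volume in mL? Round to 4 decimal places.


Dilution: M1*V1 = M2*V2, solve for V2.
V2 = M1*V1 / M2
V2 = 1.77 * 178 / 0.55
V2 = 315.06 / 0.55
V2 = 572.83636364 mL, rounded to 4 dp:

572.8364 mL


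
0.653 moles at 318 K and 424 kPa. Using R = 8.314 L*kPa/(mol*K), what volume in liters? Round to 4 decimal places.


PV = nRT, solve for V = nRT / P.
nRT = 0.653 * 8.314 * 318 = 1726.4354
V = 1726.4354 / 424
V = 4.0717816 L, rounded to 4 dp:

4.0718 L


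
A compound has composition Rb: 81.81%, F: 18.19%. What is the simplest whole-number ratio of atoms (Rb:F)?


Assume 100 g of compound, divide each mass% by atomic mass to get moles, then normalize by the smallest to get a raw atom ratio.
Moles per 100 g: Rb: 81.81/85.468 = 0.9572, F: 18.19/18.998 = 0.9575
Raw ratio (divide by min = 0.9572): Rb: 1.0, F: 1.0
Multiply by 1 to clear fractions: Rb: 1.0 ~= 1, F: 1.0 ~= 1
Reduce by GCD to get the simplest whole-number ratio:

1:1


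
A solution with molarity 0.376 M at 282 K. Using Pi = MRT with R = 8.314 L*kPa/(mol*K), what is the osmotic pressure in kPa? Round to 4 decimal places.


Osmotic pressure (van't Hoff): Pi = M*R*T.
RT = 8.314 * 282 = 2344.548
Pi = 0.376 * 2344.548
Pi = 881.550048 kPa, rounded to 4 dp:

881.5500 kPa


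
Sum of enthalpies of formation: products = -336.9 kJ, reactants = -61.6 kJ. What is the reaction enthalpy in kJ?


dH_rxn = sum(dH_f products) - sum(dH_f reactants)
dH_rxn = -336.9 - (-61.6)
dH_rxn = -275.3 kJ:

-275.30 kJ


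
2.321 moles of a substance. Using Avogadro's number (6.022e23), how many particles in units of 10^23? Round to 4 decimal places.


N = n * NA, then divide by 1e23 for the requested units.
N / 1e23 = n * 6.022
N / 1e23 = 2.321 * 6.022
N / 1e23 = 13.977062, rounded to 4 dp:

13.9771
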